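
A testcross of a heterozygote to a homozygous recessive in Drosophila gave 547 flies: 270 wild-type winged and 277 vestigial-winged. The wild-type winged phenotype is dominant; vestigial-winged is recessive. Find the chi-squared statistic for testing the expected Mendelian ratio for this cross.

A testcross of a heterozygote (Aa × aa) gives a 1:1 phenotypic ratio.
Under the 1:1 hypothesis (Σ ratio = 2, N = 547):
  wild-type winged: 547 × 1/2 = 273.5
  vestigial-winged: 547 × 1/2 = 273.5
χ² = Σ (O − E)² / E
  wild-type winged: (270 − 273.5)² / 273.5 = 0.0448
  vestigial-winged: (277 − 273.5)² / 273.5 = 0.0448
χ² = 0.0448 + 0.0448 = 0.0896 ≈ 0.090

0.090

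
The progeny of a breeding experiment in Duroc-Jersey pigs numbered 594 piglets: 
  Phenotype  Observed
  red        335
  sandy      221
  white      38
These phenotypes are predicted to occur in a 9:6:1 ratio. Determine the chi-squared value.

Total ratio parts = 16. Expected numbers out of 594:
  red: 594 × 9/16 = 334.125
  sandy: 594 × 6/16 = 222.75
  white: 594 × 1/16 = 37.125
χ² = Σ (O − E)² / E
  red: (335 − 334.125)² / 334.125 = 0.0023
  sandy: (221 − 222.75)² / 222.75 = 0.0137
  white: (38 − 37.125)² / 37.125 = 0.0206
χ² = 0.0023 + 0.0137 + 0.0206 = 0.0366 ≈ 0.037

0.037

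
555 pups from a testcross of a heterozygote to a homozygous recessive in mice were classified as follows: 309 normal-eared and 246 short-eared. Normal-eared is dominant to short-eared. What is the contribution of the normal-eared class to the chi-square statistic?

A testcross of a heterozygote (Aa × aa) gives a 1:1 phenotypic ratio.
Under the 1:1 hypothesis (Σ ratio = 2, N = 555):
  normal-eared: 555 × 1/2 = 277.5
  short-eared: 555 × 1/2 = 277.5
Contribution of normal-eared: (309 − 277.5)² / 277.5 = 3.5757

3.576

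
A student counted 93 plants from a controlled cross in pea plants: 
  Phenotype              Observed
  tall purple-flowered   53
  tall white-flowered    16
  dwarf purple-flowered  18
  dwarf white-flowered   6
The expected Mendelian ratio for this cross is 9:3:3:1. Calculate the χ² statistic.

0.152

Expected counts for N = 93 under a 9:3:3:1 ratio (total parts = 16):
  tall purple-flowered: 93 × 9/16 = 52.3125
  tall white-flowered: 93 × 3/16 = 17.4375
  dwarf purple-flowered: 93 × 3/16 = 17.4375
  dwarf white-flowered: 93 × 1/16 = 5.8125
χ² = Σ (O − E)² / E
  tall purple-flowered: (53 − 52.3125)² / 52.3125 = 0.0090
  tall white-flowered: (16 − 17.4375)² / 17.4375 = 0.1185
  dwarf purple-flowered: (18 − 17.4375)² / 17.4375 = 0.0181
  dwarf white-flowered: (6 − 5.8125)² / 5.8125 = 0.0060
χ² = 0.0090 + 0.1185 + 0.0181 + 0.0060 = 0.1516 ≈ 0.152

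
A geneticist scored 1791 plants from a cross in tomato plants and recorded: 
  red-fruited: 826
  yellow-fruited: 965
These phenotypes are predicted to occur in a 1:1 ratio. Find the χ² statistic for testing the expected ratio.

The 1:1 ratio has 2 parts, so with N = 1791 the expected counts are:
  red-fruited: 1791 × 1/2 = 895.5
  yellow-fruited: 1791 × 1/2 = 895.5
χ² = Σ (O − E)² / E
  red-fruited: (826 − 895.5)² / 895.5 = 5.3939
  yellow-fruited: (965 − 895.5)² / 895.5 = 5.3939
χ² = 5.3939 + 5.3939 = 10.7878 ≈ 10.788

10.788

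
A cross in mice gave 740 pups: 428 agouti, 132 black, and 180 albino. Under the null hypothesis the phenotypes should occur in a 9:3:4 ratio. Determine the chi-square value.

Under the 9:3:4 hypothesis (Σ ratio = 16, N = 740):
  agouti: 740 × 9/16 = 416.25
  black: 740 × 3/16 = 138.75
  albino: 740 × 4/16 = 185
χ² = Σ (O − E)² / E
  agouti: (428 − 416.25)² / 416.25 = 0.3317
  black: (132 − 138.75)² / 138.75 = 0.3284
  albino: (180 − 185)² / 185 = 0.1351
χ² = 0.3317 + 0.3284 + 0.1351 = 0.7952 ≈ 0.795

0.795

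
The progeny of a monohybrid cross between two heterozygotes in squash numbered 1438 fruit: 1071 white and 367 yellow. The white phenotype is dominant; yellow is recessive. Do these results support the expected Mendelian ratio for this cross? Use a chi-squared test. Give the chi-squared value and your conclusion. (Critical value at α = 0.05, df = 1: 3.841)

For a monohybrid cross between heterozygotes with complete dominance, the expected phenotypic ratio is 3:1.
The 3:1 ratio has 4 parts, so with N = 1438 the expected counts are:
  white: 1438 × 3/4 = 1078.5
  yellow: 1438 × 1/4 = 359.5
χ² = Σ (O − E)² / E
  white: (1071 − 1078.5)² / 1078.5 = 0.0522
  yellow: (367 − 359.5)² / 359.5 = 0.1565
χ² = 0.0522 + 0.1565 = 0.2087 ≈ 0.209
Degrees of freedom = 2 − 1 = 1; critical value at α = 0.05 is 3.841.
Since 0.209 < 3.841, we fail to reject the null hypothesis — the data are consistent with the 3:1 ratio.

0.209; consistent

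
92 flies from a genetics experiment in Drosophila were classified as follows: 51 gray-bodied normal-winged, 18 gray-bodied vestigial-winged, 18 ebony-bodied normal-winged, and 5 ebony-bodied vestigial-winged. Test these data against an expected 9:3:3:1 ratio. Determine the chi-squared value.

0.174

Under the 9:3:3:1 hypothesis (Σ ratio = 16, N = 92):
  gray-bodied normal-winged: 92 × 9/16 = 51.75
  gray-bodied vestigial-winged: 92 × 3/16 = 17.25
  ebony-bodied normal-winged: 92 × 3/16 = 17.25
  ebony-bodied vestigial-winged: 92 × 1/16 = 5.75
χ² = Σ (O − E)² / E
  gray-bodied normal-winged: (51 − 51.75)² / 51.75 = 0.0109
  gray-bodied vestigial-winged: (18 − 17.25)² / 17.25 = 0.0326
  ebony-bodied normal-winged: (18 − 17.25)² / 17.25 = 0.0326
  ebony-bodied vestigial-winged: (5 − 5.75)² / 5.75 = 0.0978
χ² = 0.0109 + 0.0326 + 0.0326 + 0.0978 = 0.1739 ≈ 0.174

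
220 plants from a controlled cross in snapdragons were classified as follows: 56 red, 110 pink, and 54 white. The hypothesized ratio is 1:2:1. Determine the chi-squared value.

0.036

Under the 1:2:1 hypothesis (Σ ratio = 4, N = 220):
  red: 220 × 1/4 = 55
  pink: 220 × 2/4 = 110
  white: 220 × 1/4 = 55
χ² = Σ (O − E)² / E
  red: (56 − 55)² / 55 = 0.0182
  pink: (110 − 110)² / 110 = 0.0000
  white: (54 − 55)² / 55 = 0.0182
χ² = 0.0182 + 0.0000 + 0.0182 = 0.0364 ≈ 0.036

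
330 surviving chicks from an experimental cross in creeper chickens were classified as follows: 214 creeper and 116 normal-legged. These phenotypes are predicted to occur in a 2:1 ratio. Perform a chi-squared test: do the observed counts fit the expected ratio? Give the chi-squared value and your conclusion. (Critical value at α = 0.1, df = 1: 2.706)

0.491; consistent

Total ratio parts = 3. Expected numbers out of 330:
  creeper: 330 × 2/3 = 220
  normal-legged: 330 × 1/3 = 110
χ² = Σ (O − E)² / E
  creeper: (214 − 220)² / 220 = 0.1636
  normal-legged: (116 − 110)² / 110 = 0.3273
χ² = 0.1636 + 0.3273 = 0.4909 ≈ 0.491
Degrees of freedom = 2 − 1 = 1; critical value at α = 0.1 is 2.706.
Since 0.491 < 2.706, we fail to reject the null hypothesis — the data are consistent with the 2:1 ratio.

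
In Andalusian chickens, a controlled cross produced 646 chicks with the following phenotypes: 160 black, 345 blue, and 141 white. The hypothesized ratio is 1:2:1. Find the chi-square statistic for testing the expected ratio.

4.115

Under the 1:2:1 hypothesis (Σ ratio = 4, N = 646):
  black: 646 × 1/4 = 161.5
  blue: 646 × 2/4 = 323
  white: 646 × 1/4 = 161.5
χ² = Σ (O − E)² / E
  black: (160 − 161.5)² / 161.5 = 0.0139
  blue: (345 − 323)² / 323 = 1.4985
  white: (141 − 161.5)² / 161.5 = 2.6022
χ² = 0.0139 + 1.4985 + 2.6022 = 4.1146 ≈ 4.115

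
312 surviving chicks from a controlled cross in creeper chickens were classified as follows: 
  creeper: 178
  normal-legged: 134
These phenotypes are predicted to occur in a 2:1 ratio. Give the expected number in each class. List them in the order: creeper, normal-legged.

Total ratio parts = 3. Expected numbers out of 312:
  creeper: 312 × 2/3 = 208
  normal-legged: 312 × 1/3 = 104

208, 104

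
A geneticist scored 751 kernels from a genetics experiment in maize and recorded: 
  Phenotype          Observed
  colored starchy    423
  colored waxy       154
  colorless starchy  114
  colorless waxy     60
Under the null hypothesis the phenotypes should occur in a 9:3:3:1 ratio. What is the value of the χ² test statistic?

9.976

Expected counts for N = 751 under a 9:3:3:1 ratio (total parts = 16):
  colored starchy: 751 × 9/16 = 422.4375
  colored waxy: 751 × 3/16 = 140.8125
  colorless starchy: 751 × 3/16 = 140.8125
  colorless waxy: 751 × 1/16 = 46.9375
χ² = Σ (O − E)² / E
  colored starchy: (423 − 422.4375)² / 422.4375 = 0.0007
  colored waxy: (154 − 140.8125)² / 140.8125 = 1.2350
  colorless starchy: (114 − 140.8125)² / 140.8125 = 5.1054
  colorless waxy: (60 − 46.9375)² / 46.9375 = 3.6352
χ² = 0.0007 + 1.2350 + 5.1054 + 3.6352 = 9.9763 ≈ 9.976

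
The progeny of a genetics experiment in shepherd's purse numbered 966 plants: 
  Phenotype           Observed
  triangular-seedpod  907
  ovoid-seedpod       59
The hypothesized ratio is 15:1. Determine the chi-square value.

0.033

Under the 15:1 hypothesis (Σ ratio = 16, N = 966):
  triangular-seedpod: 966 × 15/16 = 905.625
  ovoid-seedpod: 966 × 1/16 = 60.375
χ² = Σ (O − E)² / E
  triangular-seedpod: (907 − 905.625)² / 905.625 = 0.0021
  ovoid-seedpod: (59 − 60.375)² / 60.375 = 0.0313
χ² = 0.0021 + 0.0313 = 0.0334 ≈ 0.033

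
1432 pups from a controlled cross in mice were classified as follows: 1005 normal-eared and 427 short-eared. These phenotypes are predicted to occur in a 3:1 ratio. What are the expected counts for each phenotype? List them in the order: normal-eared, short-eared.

Under the 3:1 hypothesis (Σ ratio = 4, N = 1432):
  normal-eared: 1432 × 3/4 = 1074
  short-eared: 1432 × 1/4 = 358

1074, 358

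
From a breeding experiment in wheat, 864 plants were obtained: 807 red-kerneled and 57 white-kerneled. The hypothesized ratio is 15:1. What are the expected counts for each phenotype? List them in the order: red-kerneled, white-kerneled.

810, 54

The 15:1 ratio has 16 parts, so with N = 864 the expected counts are:
  red-kerneled: 864 × 15/16 = 810
  white-kerneled: 864 × 1/16 = 54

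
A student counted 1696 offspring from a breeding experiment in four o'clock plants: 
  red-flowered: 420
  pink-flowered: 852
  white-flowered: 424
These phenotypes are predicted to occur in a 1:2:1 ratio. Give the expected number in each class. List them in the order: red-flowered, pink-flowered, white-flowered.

Expected counts for N = 1696 under a 1:2:1 ratio (total parts = 4):
  red-flowered: 1696 × 1/4 = 424
  pink-flowered: 1696 × 2/4 = 848
  white-flowered: 1696 × 1/4 = 424

424, 848, 424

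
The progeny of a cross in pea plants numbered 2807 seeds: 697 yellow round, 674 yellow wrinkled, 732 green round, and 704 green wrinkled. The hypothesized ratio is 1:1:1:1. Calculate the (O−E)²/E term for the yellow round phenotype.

Expected counts for N = 2807 under a 1:1:1:1 ratio (total parts = 4):
  yellow round: 2807 × 1/4 = 701.75
  yellow wrinkled: 2807 × 1/4 = 701.75
  green round: 2807 × 1/4 = 701.75
  green wrinkled: 2807 × 1/4 = 701.75
Contribution of yellow round: (697 − 701.75)² / 701.75 = 0.0322

0.032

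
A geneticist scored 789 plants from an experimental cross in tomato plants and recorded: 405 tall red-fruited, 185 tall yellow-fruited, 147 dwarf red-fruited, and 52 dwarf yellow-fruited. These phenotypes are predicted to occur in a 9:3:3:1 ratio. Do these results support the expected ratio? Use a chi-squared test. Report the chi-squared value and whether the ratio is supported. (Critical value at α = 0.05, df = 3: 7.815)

The 9:3:3:1 ratio has 16 parts, so with N = 789 the expected counts are:
  tall red-fruited: 789 × 9/16 = 443.8125
  tall yellow-fruited: 789 × 3/16 = 147.9375
  dwarf red-fruited: 789 × 3/16 = 147.9375
  dwarf yellow-fruited: 789 × 1/16 = 49.3125
χ² = Σ (O − E)² / E
  tall red-fruited: (405 − 443.8125)² / 443.8125 = 3.3942
  tall yellow-fruited: (185 − 147.9375)² / 147.9375 = 9.2852
  dwarf red-fruited: (147 − 147.9375)² / 147.9375 = 0.0059
  dwarf yellow-fruited: (52 − 49.3125)² / 49.3125 = 0.1465
χ² = 3.3942 + 9.2852 + 0.0059 + 0.1465 = 12.8318 ≈ 12.832
Degrees of freedom = 4 − 1 = 3; critical value at α = 0.05 is 7.815.
Since 12.832 > 7.815, we reject the null hypothesis — the data do not fit the 9:3:3:1 ratio.

12.832; not consistent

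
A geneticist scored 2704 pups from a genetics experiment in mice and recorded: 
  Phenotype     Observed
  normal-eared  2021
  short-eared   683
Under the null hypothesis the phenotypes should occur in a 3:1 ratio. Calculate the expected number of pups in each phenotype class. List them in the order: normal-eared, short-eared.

Total ratio parts = 4. Expected numbers out of 2704:
  normal-eared: 2704 × 3/4 = 2028
  short-eared: 2704 × 1/4 = 676

2028, 676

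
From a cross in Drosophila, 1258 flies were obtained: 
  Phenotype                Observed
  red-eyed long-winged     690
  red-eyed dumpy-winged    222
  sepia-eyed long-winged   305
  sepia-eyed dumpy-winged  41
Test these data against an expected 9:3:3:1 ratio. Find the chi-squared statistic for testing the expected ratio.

39.518

Total ratio parts = 16. Expected numbers out of 1258:
  red-eyed long-winged: 1258 × 9/16 = 707.625
  red-eyed dumpy-winged: 1258 × 3/16 = 235.875
  sepia-eyed long-winged: 1258 × 3/16 = 235.875
  sepia-eyed dumpy-winged: 1258 × 1/16 = 78.625
χ² = Σ (O − E)² / E
  red-eyed long-winged: (690 − 707.625)² / 707.625 = 0.4390
  red-eyed dumpy-winged: (222 − 235.875)² / 235.875 = 0.8162
  sepia-eyed long-winged: (305 − 235.875)² / 235.875 = 20.2576
  sepia-eyed dumpy-winged: (41 − 78.625)² / 78.625 = 18.0050
χ² = 0.4390 + 0.8162 + 20.2576 + 18.0050 = 39.5178 ≈ 39.518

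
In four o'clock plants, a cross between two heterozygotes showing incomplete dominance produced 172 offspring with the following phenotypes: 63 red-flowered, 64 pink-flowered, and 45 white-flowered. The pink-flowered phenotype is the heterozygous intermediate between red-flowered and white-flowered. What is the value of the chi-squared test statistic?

15.023

With incomplete dominance, a heterozygote × heterozygote cross gives a 1:2:1 phenotypic ratio.
Expected counts for N = 172 under a 1:2:1 ratio (total parts = 4):
  red-flowered: 172 × 1/4 = 43
  pink-flowered: 172 × 2/4 = 86
  white-flowered: 172 × 1/4 = 43
χ² = Σ (O − E)² / E
  red-flowered: (63 − 43)² / 43 = 9.3023
  pink-flowered: (64 − 86)² / 86 = 5.6279
  white-flowered: (45 − 43)² / 43 = 0.0930
χ² = 9.3023 + 5.6279 + 0.0930 = 15.0232 ≈ 15.023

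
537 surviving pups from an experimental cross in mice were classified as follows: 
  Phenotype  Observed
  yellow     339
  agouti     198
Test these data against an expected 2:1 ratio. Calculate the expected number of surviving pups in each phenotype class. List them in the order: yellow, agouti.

358, 179

Expected counts for N = 537 under a 2:1 ratio (total parts = 3):
  yellow: 537 × 2/3 = 358
  agouti: 537 × 1/3 = 179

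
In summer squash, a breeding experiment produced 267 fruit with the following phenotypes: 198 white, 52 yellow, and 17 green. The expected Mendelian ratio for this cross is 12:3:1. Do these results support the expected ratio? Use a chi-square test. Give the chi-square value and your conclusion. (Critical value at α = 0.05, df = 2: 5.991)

Total ratio parts = 16. Expected numbers out of 267:
  white: 267 × 12/16 = 200.25
  yellow: 267 × 3/16 = 50.0625
  green: 267 × 1/16 = 16.6875
χ² = Σ (O − E)² / E
  white: (198 − 200.25)² / 200.25 = 0.0253
  yellow: (52 − 50.0625)² / 50.0625 = 0.0750
  green: (17 − 16.6875)² / 16.6875 = 0.0059
χ² = 0.0253 + 0.0750 + 0.0059 = 0.1062 ≈ 0.106
Degrees of freedom = 3 − 1 = 2; critical value at α = 0.05 is 5.991.
Since 0.106 < 5.991, we fail to reject the null hypothesis — the data are consistent with the 12:3:1 ratio.

0.106; consistent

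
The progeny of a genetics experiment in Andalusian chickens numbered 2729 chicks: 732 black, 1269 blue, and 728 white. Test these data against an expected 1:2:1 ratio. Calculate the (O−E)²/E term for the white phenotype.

Expected counts for N = 2729 under a 1:2:1 ratio (total parts = 4):
  black: 2729 × 1/4 = 682.25
  blue: 2729 × 2/4 = 1364.5
  white: 2729 × 1/4 = 682.25
Contribution of white: (728 − 682.25)² / 682.25 = 3.0679

3.068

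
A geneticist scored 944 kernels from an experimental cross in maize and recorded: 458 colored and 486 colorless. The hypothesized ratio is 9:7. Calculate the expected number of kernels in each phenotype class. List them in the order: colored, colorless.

531, 413

Total ratio parts = 16. Expected numbers out of 944:
  colored: 944 × 9/16 = 531
  colorless: 944 × 7/16 = 413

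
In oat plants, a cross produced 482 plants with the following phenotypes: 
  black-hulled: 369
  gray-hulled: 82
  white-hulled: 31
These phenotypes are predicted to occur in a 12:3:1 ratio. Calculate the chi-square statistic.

0.957

Expected counts for N = 482 under a 12:3:1 ratio (total parts = 16):
  black-hulled: 482 × 12/16 = 361.5
  gray-hulled: 482 × 3/16 = 90.375
  white-hulled: 482 × 1/16 = 30.125
χ² = Σ (O − E)² / E
  black-hulled: (369 − 361.5)² / 361.5 = 0.1556
  gray-hulled: (82 − 90.375)² / 90.375 = 0.7761
  white-hulled: (31 − 30.125)² / 30.125 = 0.0254
χ² = 0.1556 + 0.7761 + 0.0254 = 0.9571 ≈ 0.957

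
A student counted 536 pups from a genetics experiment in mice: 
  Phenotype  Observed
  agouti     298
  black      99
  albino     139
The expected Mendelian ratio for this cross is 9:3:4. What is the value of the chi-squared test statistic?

Expected counts for N = 536 under a 9:3:4 ratio (total parts = 16):
  agouti: 536 × 9/16 = 301.5
  black: 536 × 3/16 = 100.5
  albino: 536 × 4/16 = 134
χ² = Σ (O − E)² / E
  agouti: (298 − 301.5)² / 301.5 = 0.0406
  black: (99 − 100.5)² / 100.5 = 0.0224
  albino: (139 − 134)² / 134 = 0.1866
χ² = 0.0406 + 0.0224 + 0.1866 = 0.2496 ≈ 0.250

0.250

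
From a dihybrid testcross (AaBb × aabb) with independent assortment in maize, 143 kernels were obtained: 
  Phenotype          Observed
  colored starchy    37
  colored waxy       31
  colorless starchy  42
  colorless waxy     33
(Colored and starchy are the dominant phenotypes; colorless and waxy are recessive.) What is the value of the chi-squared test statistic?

1.979

A dihybrid testcross with independent assortment gives a 1:1:1:1 ratio.
Under the 1:1:1:1 hypothesis (Σ ratio = 4, N = 143):
  colored starchy: 143 × 1/4 = 35.75
  colored waxy: 143 × 1/4 = 35.75
  colorless starchy: 143 × 1/4 = 35.75
  colorless waxy: 143 × 1/4 = 35.75
χ² = Σ (O − E)² / E
  colored starchy: (37 − 35.75)² / 35.75 = 0.0437
  colored waxy: (31 − 35.75)² / 35.75 = 0.6311
  colorless starchy: (42 − 35.75)² / 35.75 = 1.0927
  colorless waxy: (33 − 35.75)² / 35.75 = 0.2115
χ² = 0.0437 + 0.6311 + 1.0927 + 0.2115 = 1.979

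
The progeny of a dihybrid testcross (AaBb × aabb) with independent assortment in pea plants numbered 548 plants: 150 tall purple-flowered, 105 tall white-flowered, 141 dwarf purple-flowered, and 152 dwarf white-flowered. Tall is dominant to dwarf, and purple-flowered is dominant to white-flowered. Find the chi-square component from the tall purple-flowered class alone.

1.234

A dihybrid testcross with independent assortment gives a 1:1:1:1 ratio.
Total ratio parts = 4. Expected numbers out of 548:
  tall purple-flowered: 548 × 1/4 = 137
  tall white-flowered: 548 × 1/4 = 137
  dwarf purple-flowered: 548 × 1/4 = 137
  dwarf white-flowered: 548 × 1/4 = 137
Contribution of tall purple-flowered: (150 − 137)² / 137 = 1.2336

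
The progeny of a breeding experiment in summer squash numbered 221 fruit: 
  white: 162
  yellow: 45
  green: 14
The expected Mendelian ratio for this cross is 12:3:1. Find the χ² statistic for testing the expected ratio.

The 12:3:1 ratio has 16 parts, so with N = 221 the expected counts are:
  white: 221 × 12/16 = 165.75
  yellow: 221 × 3/16 = 41.4375
  green: 221 × 1/16 = 13.8125
χ² = Σ (O − E)² / E
  white: (162 − 165.75)² / 165.75 = 0.0848
  yellow: (45 − 41.4375)² / 41.4375 = 0.3063
  green: (14 − 13.8125)² / 13.8125 = 0.0025
χ² = 0.0848 + 0.3063 + 0.0025 = 0.3936 ≈ 0.394

0.394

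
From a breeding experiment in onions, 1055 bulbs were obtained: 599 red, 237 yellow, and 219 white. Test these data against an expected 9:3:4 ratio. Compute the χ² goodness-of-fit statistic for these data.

Total ratio parts = 16. Expected numbers out of 1055:
  red: 1055 × 9/16 = 593.4375
  yellow: 1055 × 3/16 = 197.8125
  white: 1055 × 4/16 = 263.75
χ² = Σ (O − E)² / E
  red: (599 − 593.4375)² / 593.4375 = 0.0521
  yellow: (237 − 197.8125)² / 197.8125 = 7.7632
  white: (219 − 263.75)² / 263.75 = 7.5927
χ² = 0.0521 + 7.7632 + 7.5927 = 15.408

15.408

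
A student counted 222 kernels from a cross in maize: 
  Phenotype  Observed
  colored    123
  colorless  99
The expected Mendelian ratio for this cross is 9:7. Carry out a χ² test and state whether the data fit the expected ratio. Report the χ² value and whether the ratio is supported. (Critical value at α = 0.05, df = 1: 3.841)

0.064; consistent

Under the 9:7 hypothesis (Σ ratio = 16, N = 222):
  colored: 222 × 9/16 = 124.875
  colorless: 222 × 7/16 = 97.125
χ² = Σ (O − E)² / E
  colored: (123 − 124.875)² / 124.875 = 0.0282
  colorless: (99 − 97.125)² / 97.125 = 0.0362
χ² = 0.0282 + 0.0362 = 0.0644 ≈ 0.064
Degrees of freedom = 2 − 1 = 1; critical value at α = 0.05 is 3.841.
Since 0.064 < 3.841, we fail to reject the null hypothesis — the data are consistent with the 9:7 ratio.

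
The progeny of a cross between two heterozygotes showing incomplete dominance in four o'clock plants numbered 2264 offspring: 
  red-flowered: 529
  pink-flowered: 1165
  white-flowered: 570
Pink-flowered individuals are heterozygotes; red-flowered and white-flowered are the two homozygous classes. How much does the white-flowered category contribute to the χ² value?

With incomplete dominance, a heterozygote × heterozygote cross gives a 1:2:1 phenotypic ratio.
Under the 1:2:1 hypothesis (Σ ratio = 4, N = 2264):
  red-flowered: 2264 × 1/4 = 566
  pink-flowered: 2264 × 2/4 = 1132
  white-flowered: 2264 × 1/4 = 566
Contribution of white-flowered: (570 − 566)² / 566 = 0.0283

0.028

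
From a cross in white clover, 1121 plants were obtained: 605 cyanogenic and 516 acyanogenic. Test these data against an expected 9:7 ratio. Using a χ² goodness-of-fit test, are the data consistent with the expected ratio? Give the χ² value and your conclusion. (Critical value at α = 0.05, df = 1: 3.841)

2.369; consistent

The 9:7 ratio has 16 parts, so with N = 1121 the expected counts are:
  cyanogenic: 1121 × 9/16 = 630.5625
  acyanogenic: 1121 × 7/16 = 490.4375
χ² = Σ (O − E)² / E
  cyanogenic: (605 − 630.5625)² / 630.5625 = 1.0363
  acyanogenic: (516 − 490.4375)² / 490.4375 = 1.3324
χ² = 1.0363 + 1.3324 = 2.3687 ≈ 2.369
Degrees of freedom = 2 − 1 = 1; critical value at α = 0.05 is 3.841.
Since 2.369 < 3.841, we fail to reject the null hypothesis — the data are consistent with the 9:7 ratio.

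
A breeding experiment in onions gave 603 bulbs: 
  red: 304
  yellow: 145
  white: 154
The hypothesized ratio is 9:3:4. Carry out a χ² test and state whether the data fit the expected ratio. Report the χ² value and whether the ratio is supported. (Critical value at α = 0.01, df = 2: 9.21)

12.742; not consistent

Total ratio parts = 16. Expected numbers out of 603:
  red: 603 × 9/16 = 339.1875
  yellow: 603 × 3/16 = 113.0625
  white: 603 × 4/16 = 150.75
χ² = Σ (O − E)² / E
  red: (304 − 339.1875)² / 339.1875 = 3.6504
  yellow: (145 − 113.0625)² / 113.0625 = 9.0216
  white: (154 − 150.75)² / 150.75 = 0.0701
χ² = 3.6504 + 9.0216 + 0.0701 = 12.7421 ≈ 12.742
Degrees of freedom = 3 − 1 = 2; critical value at α = 0.01 is 9.21.
Since 12.742 > 9.21, we reject the null hypothesis — the data do not fit the 9:3:4 ratio.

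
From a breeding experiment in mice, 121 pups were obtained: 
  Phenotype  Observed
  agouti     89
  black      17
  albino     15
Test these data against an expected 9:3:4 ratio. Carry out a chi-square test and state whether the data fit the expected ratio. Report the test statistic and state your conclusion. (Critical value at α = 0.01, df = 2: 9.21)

Under the 9:3:4 hypothesis (Σ ratio = 16, N = 121):
  agouti: 121 × 9/16 = 68.0625
  black: 121 × 3/16 = 22.6875
  albino: 121 × 4/16 = 30.25
χ² = Σ (O − E)² / E
  agouti: (89 − 68.0625)² / 68.0625 = 6.4408
  black: (17 − 22.6875)² / 22.6875 = 1.4258
  albino: (15 − 30.25)² / 30.25 = 7.6880
χ² = 6.4408 + 1.4258 + 7.6880 = 15.5546 ≈ 15.555
Degrees of freedom = 3 − 1 = 2; critical value at α = 0.01 is 9.21.
Since 15.555 > 9.21, we reject the null hypothesis — the data do not fit the 9:3:4 ratio.

15.555; not consistent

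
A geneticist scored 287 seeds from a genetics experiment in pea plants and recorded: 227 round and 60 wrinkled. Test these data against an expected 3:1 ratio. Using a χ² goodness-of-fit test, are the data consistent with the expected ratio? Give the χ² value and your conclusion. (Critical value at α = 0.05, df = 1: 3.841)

2.566; consistent

The 3:1 ratio has 4 parts, so with N = 287 the expected counts are:
  round: 287 × 3/4 = 215.25
  wrinkled: 287 × 1/4 = 71.75
χ² = Σ (O − E)² / E
  round: (227 − 215.25)² / 215.25 = 0.6414
  wrinkled: (60 − 71.75)² / 71.75 = 1.9242
χ² = 0.6414 + 1.9242 = 2.5656 ≈ 2.566
Degrees of freedom = 2 − 1 = 1; critical value at α = 0.05 is 3.841.
Since 2.566 < 3.841, we fail to reject the null hypothesis — the data are consistent with the 3:1 ratio.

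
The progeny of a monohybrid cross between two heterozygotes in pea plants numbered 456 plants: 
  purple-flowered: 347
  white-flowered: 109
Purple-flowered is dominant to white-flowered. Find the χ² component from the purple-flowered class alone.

For a monohybrid cross between heterozygotes with complete dominance, the expected phenotypic ratio is 3:1.
Total ratio parts = 4. Expected numbers out of 456:
  purple-flowered: 456 × 3/4 = 342
  white-flowered: 456 × 1/4 = 114
Contribution of purple-flowered: (347 − 342)² / 342 = 0.0731

0.073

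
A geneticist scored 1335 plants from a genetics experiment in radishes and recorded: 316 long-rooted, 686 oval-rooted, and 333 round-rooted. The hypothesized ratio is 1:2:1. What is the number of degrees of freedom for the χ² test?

2

A goodness-of-fit test with 3 phenotype classes has df = 3 − 1 = 2.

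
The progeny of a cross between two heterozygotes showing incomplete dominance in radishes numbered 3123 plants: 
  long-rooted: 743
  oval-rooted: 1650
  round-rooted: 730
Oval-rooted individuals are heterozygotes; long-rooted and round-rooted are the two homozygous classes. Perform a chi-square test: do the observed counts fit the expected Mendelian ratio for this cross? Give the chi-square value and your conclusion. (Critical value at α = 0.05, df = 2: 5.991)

10.140; not consistent

With incomplete dominance, a heterozygote × heterozygote cross gives a 1:2:1 phenotypic ratio.
Expected counts for N = 3123 under a 1:2:1 ratio (total parts = 4):
  long-rooted: 3123 × 1/4 = 780.75
  oval-rooted: 3123 × 2/4 = 1561.5
  round-rooted: 3123 × 1/4 = 780.75
χ² = Σ (O − E)² / E
  long-rooted: (743 − 780.75)² / 780.75 = 1.8252
  oval-rooted: (1650 − 1561.5)² / 1561.5 = 5.0159
  round-rooted: (730 − 780.75)² / 780.75 = 3.2988
χ² = 1.8252 + 5.0159 + 3.2988 = 10.1399 ≈ 10.140
Degrees of freedom = 3 − 1 = 2; critical value at α = 0.05 is 5.991.
Since 10.140 > 5.991, we reject the null hypothesis — the data do not fit the 1:2:1 ratio.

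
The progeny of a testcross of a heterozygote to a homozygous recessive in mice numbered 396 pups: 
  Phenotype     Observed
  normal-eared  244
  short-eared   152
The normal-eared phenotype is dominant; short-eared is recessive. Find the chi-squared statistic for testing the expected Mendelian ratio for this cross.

A testcross of a heterozygote (Aa × aa) gives a 1:1 phenotypic ratio.
Expected counts for N = 396 under a 1:1 ratio (total parts = 2):
  normal-eared: 396 × 1/2 = 198
  short-eared: 396 × 1/2 = 198
χ² = Σ (O − E)² / E
  normal-eared: (244 − 198)² / 198 = 10.6869
  short-eared: (152 − 198)² / 198 = 10.6869
χ² = 10.6869 + 10.6869 = 21.3738 ≈ 21.374

21.374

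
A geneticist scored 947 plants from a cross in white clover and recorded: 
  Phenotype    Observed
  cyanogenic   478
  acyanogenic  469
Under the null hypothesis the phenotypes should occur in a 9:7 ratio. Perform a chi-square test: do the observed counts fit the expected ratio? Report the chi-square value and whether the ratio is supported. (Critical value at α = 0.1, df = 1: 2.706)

12.833; not consistent

Under the 9:7 hypothesis (Σ ratio = 16, N = 947):
  cyanogenic: 947 × 9/16 = 532.6875
  acyanogenic: 947 × 7/16 = 414.3125
χ² = Σ (O − E)² / E
  cyanogenic: (478 − 532.6875)² / 532.6875 = 5.6144
  acyanogenic: (469 − 414.3125)² / 414.3125 = 7.2185
χ² = 5.6144 + 7.2185 = 12.8329 ≈ 12.833
Degrees of freedom = 2 − 1 = 1; critical value at α = 0.1 is 2.706.
Since 12.833 > 2.706, we reject the null hypothesis — the data do not fit the 9:7 ratio.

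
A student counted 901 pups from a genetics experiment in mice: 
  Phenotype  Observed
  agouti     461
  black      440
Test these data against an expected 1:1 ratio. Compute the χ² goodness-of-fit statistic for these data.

0.489

Expected counts for N = 901 under a 1:1 ratio (total parts = 2):
  agouti: 901 × 1/2 = 450.5
  black: 901 × 1/2 = 450.5
χ² = Σ (O − E)² / E
  agouti: (461 − 450.5)² / 450.5 = 0.2447
  black: (440 − 450.5)² / 450.5 = 0.2447
χ² = 0.2447 + 0.2447 = 0.4894 ≈ 0.489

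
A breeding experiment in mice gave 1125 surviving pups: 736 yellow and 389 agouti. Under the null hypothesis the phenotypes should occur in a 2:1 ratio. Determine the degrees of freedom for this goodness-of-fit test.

1

A goodness-of-fit test with 2 phenotype classes has df = 2 − 1 = 1.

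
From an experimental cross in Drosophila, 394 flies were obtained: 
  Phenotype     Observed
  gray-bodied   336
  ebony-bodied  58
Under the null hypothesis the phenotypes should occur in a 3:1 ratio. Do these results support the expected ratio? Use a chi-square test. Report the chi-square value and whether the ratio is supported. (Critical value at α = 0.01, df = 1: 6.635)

22.203; not consistent

The 3:1 ratio has 4 parts, so with N = 394 the expected counts are:
  gray-bodied: 394 × 3/4 = 295.5
  ebony-bodied: 394 × 1/4 = 98.5
χ² = Σ (O − E)² / E
  gray-bodied: (336 − 295.5)² / 295.5 = 5.5508
  ebony-bodied: (58 − 98.5)² / 98.5 = 16.6523
χ² = 5.5508 + 16.6523 = 22.2031 ≈ 22.203
Degrees of freedom = 2 − 1 = 1; critical value at α = 0.01 is 6.635.
Since 22.203 > 6.635, we reject the null hypothesis — the data do not fit the 3:1 ratio.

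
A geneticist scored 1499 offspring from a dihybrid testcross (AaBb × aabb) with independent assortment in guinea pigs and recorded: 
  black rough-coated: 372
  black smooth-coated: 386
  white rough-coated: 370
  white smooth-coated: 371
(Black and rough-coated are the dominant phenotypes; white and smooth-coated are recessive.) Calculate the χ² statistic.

A dihybrid testcross with independent assortment gives a 1:1:1:1 ratio.
Expected counts for N = 1499 under a 1:1:1:1 ratio (total parts = 4):
  black rough-coated: 1499 × 1/4 = 374.75
  black smooth-coated: 1499 × 1/4 = 374.75
  white rough-coated: 1499 × 1/4 = 374.75
  white smooth-coated: 1499 × 1/4 = 374.75
χ² = Σ (O − E)² / E
  black rough-coated: (372 − 374.75)² / 374.75 = 0.0202
  black smooth-coated: (386 − 374.75)² / 374.75 = 0.3377
  white rough-coated: (370 − 374.75)² / 374.75 = 0.0602
  white smooth-coated: (371 − 374.75)² / 374.75 = 0.0375
χ² = 0.0202 + 0.3377 + 0.0602 + 0.0375 = 0.4556 ≈ 0.456

0.456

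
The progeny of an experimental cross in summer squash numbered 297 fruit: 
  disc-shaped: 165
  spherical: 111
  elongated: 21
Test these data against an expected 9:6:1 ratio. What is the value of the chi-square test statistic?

0.347

Total ratio parts = 16. Expected numbers out of 297:
  disc-shaped: 297 × 9/16 = 167.0625
  spherical: 297 × 6/16 = 111.375
  elongated: 297 × 1/16 = 18.5625
χ² = Σ (O − E)² / E
  disc-shaped: (165 − 167.0625)² / 167.0625 = 0.0255
  spherical: (111 − 111.375)² / 111.375 = 0.0013
  elongated: (21 − 18.5625)² / 18.5625 = 0.3201
χ² = 0.0255 + 0.0013 + 0.3201 = 0.3469 ≈ 0.347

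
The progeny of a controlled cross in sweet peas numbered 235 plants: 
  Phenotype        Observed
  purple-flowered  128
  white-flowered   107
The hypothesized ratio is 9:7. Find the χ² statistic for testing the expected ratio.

0.303

Total ratio parts = 16. Expected numbers out of 235:
  purple-flowered: 235 × 9/16 = 132.1875
  white-flowered: 235 × 7/16 = 102.8125
χ² = Σ (O − E)² / E
  purple-flowered: (128 − 132.1875)² / 132.1875 = 0.1327
  white-flowered: (107 − 102.8125)² / 102.8125 = 0.1706
χ² = 0.1327 + 0.1706 = 0.3033 ≈ 0.303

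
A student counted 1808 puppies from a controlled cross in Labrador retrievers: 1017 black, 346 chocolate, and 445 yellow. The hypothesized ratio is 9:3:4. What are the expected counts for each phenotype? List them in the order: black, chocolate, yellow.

1017, 339, 452

Under the 9:3:4 hypothesis (Σ ratio = 16, N = 1808):
  black: 1808 × 9/16 = 1017
  chocolate: 1808 × 3/16 = 339
  yellow: 1808 × 4/16 = 452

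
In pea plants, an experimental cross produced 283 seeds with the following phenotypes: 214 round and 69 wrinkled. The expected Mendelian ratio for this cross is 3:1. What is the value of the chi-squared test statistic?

0.058

Expected counts for N = 283 under a 3:1 ratio (total parts = 4):
  round: 283 × 3/4 = 212.25
  wrinkled: 283 × 1/4 = 70.75
χ² = Σ (O − E)² / E
  round: (214 − 212.25)² / 212.25 = 0.0144
  wrinkled: (69 − 70.75)² / 70.75 = 0.0433
χ² = 0.0144 + 0.0433 = 0.0577 ≈ 0.058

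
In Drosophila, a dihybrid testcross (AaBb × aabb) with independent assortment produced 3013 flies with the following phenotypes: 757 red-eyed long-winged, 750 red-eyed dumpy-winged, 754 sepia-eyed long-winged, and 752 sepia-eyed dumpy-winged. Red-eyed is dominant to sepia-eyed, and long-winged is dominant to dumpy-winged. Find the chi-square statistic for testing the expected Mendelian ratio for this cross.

A dihybrid testcross with independent assortment gives a 1:1:1:1 ratio.
Expected counts for N = 3013 under a 1:1:1:1 ratio (total parts = 4):
  red-eyed long-winged: 3013 × 1/4 = 753.25
  red-eyed dumpy-winged: 3013 × 1/4 = 753.25
  sepia-eyed long-winged: 3013 × 1/4 = 753.25
  sepia-eyed dumpy-winged: 3013 × 1/4 = 753.25
χ² = Σ (O − E)² / E
  red-eyed long-winged: (757 − 753.25)² / 753.25 = 0.0187
  red-eyed dumpy-winged: (750 − 753.25)² / 753.25 = 0.0140
  sepia-eyed long-winged: (754 − 753.25)² / 753.25 = 0.0007
  sepia-eyed dumpy-winged: (752 − 753.25)² / 753.25 = 0.0021
χ² = 0.0187 + 0.0140 + 0.0007 + 0.0021 = 0.0355 ≈ 0.036

0.036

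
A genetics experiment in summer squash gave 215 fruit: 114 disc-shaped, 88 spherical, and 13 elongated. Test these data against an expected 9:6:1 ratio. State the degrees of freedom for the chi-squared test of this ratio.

A goodness-of-fit test with 3 phenotype classes has df = 3 − 1 = 2.

2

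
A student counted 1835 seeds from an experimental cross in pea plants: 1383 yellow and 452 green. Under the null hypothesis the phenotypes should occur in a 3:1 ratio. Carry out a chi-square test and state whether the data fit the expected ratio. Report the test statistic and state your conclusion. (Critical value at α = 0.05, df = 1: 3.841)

Total ratio parts = 4. Expected numbers out of 1835:
  yellow: 1835 × 3/4 = 1376.25
  green: 1835 × 1/4 = 458.75
χ² = Σ (O − E)² / E
  yellow: (1383 − 1376.25)² / 1376.25 = 0.0331
  green: (452 − 458.75)² / 458.75 = 0.0993
χ² = 0.0331 + 0.0993 = 0.1324 ≈ 0.132
Degrees of freedom = 2 − 1 = 1; critical value at α = 0.05 is 3.841.
Since 0.132 < 3.841, we fail to reject the null hypothesis — the data are consistent with the 3:1 ratio.

0.132; consistent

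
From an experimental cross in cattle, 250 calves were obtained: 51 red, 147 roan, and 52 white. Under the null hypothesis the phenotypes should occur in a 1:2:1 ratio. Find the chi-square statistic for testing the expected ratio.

Expected counts for N = 250 under a 1:2:1 ratio (total parts = 4):
  red: 250 × 1/4 = 62.5
  roan: 250 × 2/4 = 125
  white: 250 × 1/4 = 62.5
χ² = Σ (O − E)² / E
  red: (51 − 62.5)² / 62.5 = 2.1160
  roan: (147 − 125)² / 125 = 3.8720
  white: (52 − 62.5)² / 62.5 = 1.7640
χ² = 2.1160 + 3.8720 + 1.7640 = 7.752

7.752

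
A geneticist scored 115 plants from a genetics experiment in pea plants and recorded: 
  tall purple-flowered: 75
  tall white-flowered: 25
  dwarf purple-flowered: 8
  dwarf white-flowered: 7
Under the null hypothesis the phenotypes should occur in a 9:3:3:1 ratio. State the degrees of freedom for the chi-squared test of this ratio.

3

A goodness-of-fit test with 4 phenotype classes has df = 4 − 1 = 3.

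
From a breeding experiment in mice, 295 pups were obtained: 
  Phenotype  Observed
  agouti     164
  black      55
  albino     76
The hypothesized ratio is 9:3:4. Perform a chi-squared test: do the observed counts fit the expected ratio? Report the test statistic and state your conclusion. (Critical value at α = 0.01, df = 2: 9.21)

0.093; consistent

Expected counts for N = 295 under a 9:3:4 ratio (total parts = 16):
  agouti: 295 × 9/16 = 165.9375
  black: 295 × 3/16 = 55.3125
  albino: 295 × 4/16 = 73.75
χ² = Σ (O − E)² / E
  agouti: (164 − 165.9375)² / 165.9375 = 0.0226
  black: (55 − 55.3125)² / 55.3125 = 0.0018
  albino: (76 − 73.75)² / 73.75 = 0.0686
χ² = 0.0226 + 0.0018 + 0.0686 = 0.093
Degrees of freedom = 3 − 1 = 2; critical value at α = 0.01 is 9.21.
Since 0.093 < 9.21, we fail to reject the null hypothesis — the data are consistent with the 9:3:4 ratio.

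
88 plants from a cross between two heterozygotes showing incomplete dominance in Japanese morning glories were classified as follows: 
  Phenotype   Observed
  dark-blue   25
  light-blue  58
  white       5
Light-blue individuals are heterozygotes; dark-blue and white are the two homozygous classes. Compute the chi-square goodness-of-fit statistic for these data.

With incomplete dominance, a heterozygote × heterozygote cross gives a 1:2:1 phenotypic ratio.
Total ratio parts = 4. Expected numbers out of 88:
  dark-blue: 88 × 1/4 = 22
  light-blue: 88 × 2/4 = 44
  white: 88 × 1/4 = 22
χ² = Σ (O − E)² / E
  dark-blue: (25 − 22)² / 22 = 0.4091
  light-blue: (58 − 44)² / 44 = 4.4545
  white: (5 − 22)² / 22 = 13.1364
χ² = 0.4091 + 4.4545 + 13.1364 = 18.000

18.000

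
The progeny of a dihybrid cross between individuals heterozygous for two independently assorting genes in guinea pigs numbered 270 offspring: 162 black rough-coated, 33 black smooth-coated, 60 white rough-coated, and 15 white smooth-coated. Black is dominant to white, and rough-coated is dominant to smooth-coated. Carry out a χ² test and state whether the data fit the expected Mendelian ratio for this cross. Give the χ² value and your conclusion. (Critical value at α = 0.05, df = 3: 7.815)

8.756; not consistent

A dihybrid F₂ with independent assortment and complete dominance at both loci gives a 9:3:3:1 phenotypic ratio.
Expected counts for N = 270 under a 9:3:3:1 ratio (total parts = 16):
  black rough-coated: 270 × 9/16 = 151.875
  black smooth-coated: 270 × 3/16 = 50.625
  white rough-coated: 270 × 3/16 = 50.625
  white smooth-coated: 270 × 1/16 = 16.875
χ² = Σ (O − E)² / E
  black rough-coated: (162 − 151.875)² / 151.875 = 0.6750
  black smooth-coated: (33 − 50.625)² / 50.625 = 6.1361
  white rough-coated: (60 − 50.625)² / 50.625 = 1.7361
  white smooth-coated: (15 − 16.875)² / 16.875 = 0.2083
χ² = 0.6750 + 6.1361 + 1.7361 + 0.2083 = 8.7555 ≈ 8.756
Degrees of freedom = 4 − 1 = 3; critical value at α = 0.05 is 7.815.
Since 8.756 > 7.815, we reject the null hypothesis — the data do not fit the 9:3:3:1 ratio.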